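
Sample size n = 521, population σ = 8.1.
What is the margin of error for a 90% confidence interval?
Margin of error = 0.58

Margin of error = z* · σ/√n
= 1.645 · 8.1/√521
= 1.645 · 8.1/22.8254
= 0.58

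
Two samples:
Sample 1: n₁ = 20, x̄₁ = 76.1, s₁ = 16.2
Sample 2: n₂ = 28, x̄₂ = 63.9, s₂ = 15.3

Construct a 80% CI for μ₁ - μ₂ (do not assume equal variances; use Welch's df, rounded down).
(6.16, 18.24)

Difference: x̄₁ - x̄₂ = 12.20
SE = √(s₁²/n₁ + s₂²/n₂) = √(16.2²/20 + 15.3²/28) = 4.6349
df = 39.61 → 39 (Welch–Satterthwaite, rounded down)
t* = 1.304

CI: 12.20 ± 1.304 · 4.6349 = 12.20 ± 6.04 = (6.16, 18.24)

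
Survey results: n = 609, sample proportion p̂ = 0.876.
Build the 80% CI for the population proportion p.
(0.859, 0.893)

Proportion CI:
SE = √(p̂(1-p̂)/n) = √(0.876 · 0.124 / 609) = 0.01336

z* = 1.282
Margin = z* · SE = 1.282 · 0.01336 = 0.0171

CI: 0.876 ± 0.0171 = (0.859, 0.893)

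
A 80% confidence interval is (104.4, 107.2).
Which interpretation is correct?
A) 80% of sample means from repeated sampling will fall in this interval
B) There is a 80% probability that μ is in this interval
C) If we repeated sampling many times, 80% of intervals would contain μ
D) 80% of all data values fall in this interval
C

A) Wrong — coverage applies to intervals containing μ, not to future x̄ values.
B) Wrong — μ is fixed; the randomness lives in the interval, not in μ.
C) Correct — this is the frequentist long-run coverage interpretation.
D) Wrong — a CI is about the parameter μ, not individual data values.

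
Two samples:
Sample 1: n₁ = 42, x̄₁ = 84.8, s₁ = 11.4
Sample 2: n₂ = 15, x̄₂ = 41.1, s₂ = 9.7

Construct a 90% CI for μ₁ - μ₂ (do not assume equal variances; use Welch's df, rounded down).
(38.49, 48.91)

Difference: x̄₁ - x̄₂ = 43.70
SE = √(s₁²/n₁ + s₂²/n₂) = √(11.4²/42 + 9.7²/15) = 3.0605
df = 28.82 → 28 (Welch–Satterthwaite, rounded down)
t* = 1.701

CI: 43.70 ± 1.701 · 3.0605 = 43.70 ± 5.21 = (38.49, 48.91)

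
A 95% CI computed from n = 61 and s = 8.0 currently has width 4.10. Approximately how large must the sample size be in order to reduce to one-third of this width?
n ≈ 549

CI width ∝ 1/√n
To reduce width by factor 3, need √n to grow by 3 → need 3² = 9 times as many samples.

Current: n = 61, width = 4.10
New: n = 549, width ≈ 1.34

Width reduced by factor of 4.10/1.34 = 3.06.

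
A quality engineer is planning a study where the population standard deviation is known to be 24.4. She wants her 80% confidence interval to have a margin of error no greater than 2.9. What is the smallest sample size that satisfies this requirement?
n ≥ 117

For margin E ≤ 2.9:
n ≥ (z* · σ / E)²
n ≥ (1.282 · 24.4 / 2.9)²
n ≥ 116.35

Minimum n = 117 (rounding up)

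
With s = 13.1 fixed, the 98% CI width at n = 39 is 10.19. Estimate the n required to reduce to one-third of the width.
n ≈ 351

CI width ∝ 1/√n
To reduce width by factor 3, need √n to grow by 3 → need 3² = 9 times as many samples.

Current: n = 39, width = 10.19
New: n = 351, width ≈ 3.27

Width reduced by factor of 10.19/3.27 = 3.12.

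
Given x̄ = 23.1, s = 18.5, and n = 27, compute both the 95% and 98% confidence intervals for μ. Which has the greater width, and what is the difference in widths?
98% CI is wider by 3.01

df = 26
95% CI: t* = 2.056, (15.78, 30.42), width = 2 · t* · s/√n = 14.64
98% CI: t* = 2.479, (14.27, 31.93), width = 2 · t* · s/√n = 17.65

The 98% CI is wider by 17.65 - 14.64 = 3.01.
Higher confidence requires a wider interval.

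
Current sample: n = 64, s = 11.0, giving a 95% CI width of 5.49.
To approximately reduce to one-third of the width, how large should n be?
n ≈ 576

CI width ∝ 1/√n
To reduce width by factor 3, need √n to grow by 3 → need 3² = 9 times as many samples.

Current: n = 64, width = 5.49
New: n = 576, width ≈ 1.80

Width reduced by factor of 5.49/1.80 = 3.05.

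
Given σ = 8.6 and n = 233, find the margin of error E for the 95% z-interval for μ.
Margin of error = 1.10

Margin of error = z* · σ/√n
= 1.960 · 8.6/√233
= 1.960 · 8.6/15.2643
= 1.10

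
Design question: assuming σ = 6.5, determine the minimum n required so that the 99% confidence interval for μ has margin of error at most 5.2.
n ≥ 11

For margin E ≤ 5.2:
n ≥ (z* · σ / E)²
n ≥ (2.576 · 6.5 / 5.2)²
n ≥ 10.37

Minimum n = 11 (rounding up)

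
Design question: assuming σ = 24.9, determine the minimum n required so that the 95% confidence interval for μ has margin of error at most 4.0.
n ≥ 149

For margin E ≤ 4.0:
n ≥ (z* · σ / E)²
n ≥ (1.960 · 24.9 / 4.0)²
n ≥ 148.86

Minimum n = 149 (rounding up)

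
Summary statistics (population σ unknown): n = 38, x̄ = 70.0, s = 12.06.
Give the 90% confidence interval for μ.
(66.70, 73.30)

t-interval (σ unknown):
df = n - 1 = 37
t* = 1.687 for 90% confidence

Margin of error = t* · s/√n = 1.687 · 12.06/√38 = 3.30

CI: (66.70, 73.30)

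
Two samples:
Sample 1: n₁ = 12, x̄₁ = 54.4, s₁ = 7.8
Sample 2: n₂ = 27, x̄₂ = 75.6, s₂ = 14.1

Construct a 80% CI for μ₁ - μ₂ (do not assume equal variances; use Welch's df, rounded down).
(-25.81, -16.59)

Difference: x̄₁ - x̄₂ = -21.20
SE = √(s₁²/n₁ + s₂²/n₂) = √(7.8²/12 + 14.1²/27) = 3.5261
df = 34.96 → 34 (Welch–Satterthwaite, rounded down)
t* = 1.307

CI: -21.20 ± 1.307 · 3.5261 = -21.20 ± 4.61 = (-25.81, -16.59)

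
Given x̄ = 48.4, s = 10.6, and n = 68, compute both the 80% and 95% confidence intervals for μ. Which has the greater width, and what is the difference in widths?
95% CI is wider by 1.80

df = 67
80% CI: t* = 1.294, (46.74, 50.06), width = 2 · t* · s/√n = 3.33
95% CI: t* = 1.996, (45.83, 50.97), width = 2 · t* · s/√n = 5.13

The 95% CI is wider by 5.13 - 3.33 = 1.80.
Higher confidence requires a wider interval.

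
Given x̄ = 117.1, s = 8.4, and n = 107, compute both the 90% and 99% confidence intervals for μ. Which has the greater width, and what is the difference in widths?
99% CI is wider by 1.57

df = 106
90% CI: t* = 1.659, (115.75, 118.45), width = 2 · t* · s/√n = 2.69
99% CI: t* = 2.623, (114.97, 119.23), width = 2 · t* · s/√n = 4.26

The 99% CI is wider by 4.26 - 2.69 = 1.57.
Higher confidence requires a wider interval.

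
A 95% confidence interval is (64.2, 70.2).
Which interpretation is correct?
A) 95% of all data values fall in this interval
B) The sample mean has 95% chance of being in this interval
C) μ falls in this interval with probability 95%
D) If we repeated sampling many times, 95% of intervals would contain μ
D

A) Wrong — a CI is about the parameter μ, not individual data values.
B) Wrong — x̄ is observed and sits in the interval by construction.
C) Wrong — μ is fixed; the randomness lives in the interval, not in μ.
D) Correct — this is the frequentist long-run coverage interpretation.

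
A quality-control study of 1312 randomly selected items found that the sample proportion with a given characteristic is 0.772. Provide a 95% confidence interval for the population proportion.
(0.749, 0.795)

Proportion CI:
SE = √(p̂(1-p̂)/n) = √(0.772 · 0.228 / 1312) = 0.01158

z* = 1.960
Margin = z* · SE = 1.960 · 0.01158 = 0.0227

CI: 0.772 ± 0.0227 = (0.749, 0.795)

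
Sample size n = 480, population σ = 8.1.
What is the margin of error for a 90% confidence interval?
Margin of error = 0.61

Margin of error = z* · σ/√n
= 1.645 · 8.1/√480
= 1.645 · 8.1/21.9089
= 0.61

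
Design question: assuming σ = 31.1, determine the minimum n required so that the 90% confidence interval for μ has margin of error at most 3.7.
n ≥ 192

For margin E ≤ 3.7:
n ≥ (z* · σ / E)²
n ≥ (1.645 · 31.1 / 3.7)²
n ≥ 191.18

Minimum n = 192 (rounding up)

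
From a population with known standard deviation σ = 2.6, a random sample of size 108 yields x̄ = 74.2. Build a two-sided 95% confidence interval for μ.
(73.71, 74.69)

z-interval (σ known):
z* = 1.960 for 95% confidence

Margin of error = z* · σ/√n = 1.960 · 2.6/√108 = 0.49

CI: (74.2 - 0.49, 74.2 + 0.49) = (73.71, 74.69)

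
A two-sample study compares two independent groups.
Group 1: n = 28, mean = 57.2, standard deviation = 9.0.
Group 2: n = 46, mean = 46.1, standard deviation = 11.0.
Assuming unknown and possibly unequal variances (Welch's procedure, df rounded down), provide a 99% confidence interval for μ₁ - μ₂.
(4.86, 17.34)

Difference: x̄₁ - x̄₂ = 11.10
SE = √(s₁²/n₁ + s₂²/n₂) = √(9.0²/28 + 11.0²/46) = 2.3502
df = 65.79 → 65 (Welch–Satterthwaite, rounded down)
t* = 2.654

CI: 11.10 ± 2.654 · 2.3502 = 11.10 ± 6.24 = (4.86, 17.34)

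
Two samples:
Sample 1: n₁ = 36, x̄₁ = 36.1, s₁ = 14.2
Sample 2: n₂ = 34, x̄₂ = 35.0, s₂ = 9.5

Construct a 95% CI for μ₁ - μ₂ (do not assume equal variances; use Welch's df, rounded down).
(-4.65, 6.85)

Difference: x̄₁ - x̄₂ = 1.10
SE = √(s₁²/n₁ + s₂²/n₂) = √(14.2²/36 + 9.5²/34) = 2.8732
df = 61.41 → 61 (Welch–Satterthwaite, rounded down)
t* = 2.000

CI: 1.10 ± 2.000 · 2.8732 = 1.10 ± 5.75 = (-4.65, 6.85)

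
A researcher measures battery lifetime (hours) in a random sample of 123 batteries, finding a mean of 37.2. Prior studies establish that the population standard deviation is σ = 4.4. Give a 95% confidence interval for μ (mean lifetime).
(36.42, 37.98)

z-interval (σ known):
z* = 1.960 for 95% confidence

Margin of error = z* · σ/√n = 1.960 · 4.4/√123 = 0.78

CI: (37.2 - 0.78, 37.2 + 0.78) = (36.42, 37.98)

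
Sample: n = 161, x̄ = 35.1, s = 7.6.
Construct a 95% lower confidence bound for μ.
μ ≥ 34.11

Lower bound (one-sided):
t* = 1.654 (one-sided for 95%)
Lower bound = x̄ - t* · s/√n = 35.1 - 1.654 · 7.6/√161 = 34.11

We are 95% confident that μ ≥ 34.11.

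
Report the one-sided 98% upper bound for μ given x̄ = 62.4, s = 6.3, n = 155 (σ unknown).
μ ≤ 63.45

Upper bound (one-sided):
t* = 2.071 (one-sided for 98%)
Upper bound = x̄ + t* · s/√n = 62.4 + 2.071 · 6.3/√155 = 63.45

We are 98% confident that μ ≤ 63.45.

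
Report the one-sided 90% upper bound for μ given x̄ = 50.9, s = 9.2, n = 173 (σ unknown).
μ ≤ 51.80

Upper bound (one-sided):
t* = 1.286 (one-sided for 90%)
Upper bound = x̄ + t* · s/√n = 50.9 + 1.286 · 9.2/√173 = 51.80

We are 90% confident that μ ≤ 51.80.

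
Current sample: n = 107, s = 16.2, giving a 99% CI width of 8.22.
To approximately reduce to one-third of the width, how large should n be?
n ≈ 963

CI width ∝ 1/√n
To reduce width by factor 3, need √n to grow by 3 → need 3² = 9 times as many samples.

Current: n = 107, width = 8.22
New: n = 963, width ≈ 2.69

Width reduced by factor of 8.22/2.69 = 3.06.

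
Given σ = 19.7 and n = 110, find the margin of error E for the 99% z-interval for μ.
Margin of error = 4.84

Margin of error = z* · σ/√n
= 2.576 · 19.7/√110
= 2.576 · 19.7/10.4881
= 4.84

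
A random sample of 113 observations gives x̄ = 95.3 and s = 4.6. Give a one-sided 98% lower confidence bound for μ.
μ ≥ 94.40

Lower bound (one-sided):
t* = 2.078 (one-sided for 98%)
Lower bound = x̄ - t* · s/√n = 95.3 - 2.078 · 4.6/√113 = 94.40

We are 98% confident that μ ≥ 94.40.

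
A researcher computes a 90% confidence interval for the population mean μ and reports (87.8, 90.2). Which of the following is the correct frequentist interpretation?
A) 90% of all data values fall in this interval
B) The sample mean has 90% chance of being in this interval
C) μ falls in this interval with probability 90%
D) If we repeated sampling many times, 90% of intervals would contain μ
D

A) Wrong — a CI is about the parameter μ, not individual data values.
B) Wrong — x̄ is observed and sits in the interval by construction.
C) Wrong — μ is fixed; the randomness lives in the interval, not in μ.
D) Correct — this is the frequentist long-run coverage interpretation.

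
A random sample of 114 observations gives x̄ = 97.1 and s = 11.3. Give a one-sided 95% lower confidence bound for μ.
μ ≥ 95.35

Lower bound (one-sided):
t* = 1.658 (one-sided for 95%)
Lower bound = x̄ - t* · s/√n = 97.1 - 1.658 · 11.3/√114 = 95.35

We are 95% confident that μ ≥ 95.35.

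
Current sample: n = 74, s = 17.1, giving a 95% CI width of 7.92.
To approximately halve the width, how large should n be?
n ≈ 296

CI width ∝ 1/√n
To reduce width by factor 2, need √n to grow by 2 → need 2² = 4 times as many samples.

Current: n = 74, width = 7.92
New: n = 296, width ≈ 3.91

Width reduced by factor of 7.92/3.91 = 2.03.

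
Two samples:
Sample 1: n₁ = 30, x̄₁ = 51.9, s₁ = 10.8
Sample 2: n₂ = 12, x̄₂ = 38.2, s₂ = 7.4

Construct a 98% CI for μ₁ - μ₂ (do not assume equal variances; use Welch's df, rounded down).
(6.54, 20.86)

Difference: x̄₁ - x̄₂ = 13.70
SE = √(s₁²/n₁ + s₂²/n₂) = √(10.8²/30 + 7.4²/12) = 2.9071
df = 29.58 → 29 (Welch–Satterthwaite, rounded down)
t* = 2.462

CI: 13.70 ± 2.462 · 2.9071 = 13.70 ± 7.16 = (6.54, 20.86)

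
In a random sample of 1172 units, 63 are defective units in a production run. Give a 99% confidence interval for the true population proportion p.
(0.037, 0.071)

Proportion CI:
p̂ = 63/1172 = 0.05375
SE = √(p̂(1-p̂)/n) = √(0.05375 · 0.94625 / 1172) = 0.00659

z* = 2.576
Margin = z* · SE = 2.576 · 0.00659 = 0.0170

CI: 0.05375 ± 0.0170 = (0.037, 0.071)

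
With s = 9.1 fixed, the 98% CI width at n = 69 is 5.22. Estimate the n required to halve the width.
n ≈ 276

CI width ∝ 1/√n
To reduce width by factor 2, need √n to grow by 2 → need 2² = 4 times as many samples.

Current: n = 69, width = 5.22
New: n = 276, width ≈ 2.56

Width reduced by factor of 5.22/2.56 = 2.04.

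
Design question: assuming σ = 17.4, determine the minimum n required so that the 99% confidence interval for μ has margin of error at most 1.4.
n ≥ 1026

For margin E ≤ 1.4:
n ≥ (z* · σ / E)²
n ≥ (2.576 · 17.4 / 1.4)²
n ≥ 1025.02

Minimum n = 1026 (rounding up)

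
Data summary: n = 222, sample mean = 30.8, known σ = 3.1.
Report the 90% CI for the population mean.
(30.46, 31.14)

z-interval (σ known):
z* = 1.645 for 90% confidence

Margin of error = z* · σ/√n = 1.645 · 3.1/√222 = 0.34

CI: (30.8 - 0.34, 30.8 + 0.34) = (30.46, 31.14)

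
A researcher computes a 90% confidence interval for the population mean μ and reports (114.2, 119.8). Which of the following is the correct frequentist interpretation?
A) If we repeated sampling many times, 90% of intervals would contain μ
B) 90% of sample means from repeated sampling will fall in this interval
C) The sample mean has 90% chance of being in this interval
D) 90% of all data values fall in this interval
A

A) Correct — this is the frequentist long-run coverage interpretation.
B) Wrong — coverage applies to intervals containing μ, not to future x̄ values.
C) Wrong — x̄ is observed and sits in the interval by construction.
D) Wrong — a CI is about the parameter μ, not individual data values.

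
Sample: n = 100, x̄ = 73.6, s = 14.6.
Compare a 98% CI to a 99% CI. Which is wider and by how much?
99% CI is wider by 0.76

df = 99
98% CI: t* = 2.365, (70.15, 77.05), width = 2 · t* · s/√n = 6.91
99% CI: t* = 2.626, (69.77, 77.43), width = 2 · t* · s/√n = 7.67

The 99% CI is wider by 7.67 - 6.91 = 0.76.
Higher confidence requires a wider interval.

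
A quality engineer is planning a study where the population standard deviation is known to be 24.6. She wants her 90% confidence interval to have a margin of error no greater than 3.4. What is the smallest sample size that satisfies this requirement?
n ≥ 142

For margin E ≤ 3.4:
n ≥ (z* · σ / E)²
n ≥ (1.645 · 24.6 / 3.4)²
n ≥ 141.66

Minimum n = 142 (rounding up)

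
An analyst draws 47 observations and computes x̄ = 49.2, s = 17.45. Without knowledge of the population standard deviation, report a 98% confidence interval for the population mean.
(43.07, 55.33)

t-interval (σ unknown):
df = n - 1 = 46
t* = 2.410 for 98% confidence

Margin of error = t* · s/√n = 2.410 · 17.45/√47 = 6.13

CI: (43.07, 55.33)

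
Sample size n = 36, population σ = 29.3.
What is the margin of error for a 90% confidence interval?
Margin of error = 8.03

Margin of error = z* · σ/√n
= 1.645 · 29.3/√36
= 1.645 · 29.3/6.0000
= 8.03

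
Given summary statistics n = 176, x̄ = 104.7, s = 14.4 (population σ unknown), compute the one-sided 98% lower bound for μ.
μ ≥ 102.45

Lower bound (one-sided):
t* = 2.069 (one-sided for 98%)
Lower bound = x̄ - t* · s/√n = 104.7 - 2.069 · 14.4/√176 = 102.45

We are 98% confident that μ ≥ 102.45.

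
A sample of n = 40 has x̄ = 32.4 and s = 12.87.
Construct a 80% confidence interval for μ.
(29.75, 35.05)

t-interval (σ unknown):
df = n - 1 = 39
t* = 1.304 for 80% confidence

Margin of error = t* · s/√n = 1.304 · 12.87/√40 = 2.65

CI: (29.75, 35.05)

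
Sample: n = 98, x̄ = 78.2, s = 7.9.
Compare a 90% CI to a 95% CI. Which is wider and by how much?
95% CI is wider by 0.52

df = 97
90% CI: t* = 1.661, (76.87, 79.53), width = 2 · t* · s/√n = 2.65
95% CI: t* = 1.985, (76.62, 79.78), width = 2 · t* · s/√n = 3.17

The 95% CI is wider by 3.17 - 2.65 = 0.52.
Higher confidence requires a wider interval.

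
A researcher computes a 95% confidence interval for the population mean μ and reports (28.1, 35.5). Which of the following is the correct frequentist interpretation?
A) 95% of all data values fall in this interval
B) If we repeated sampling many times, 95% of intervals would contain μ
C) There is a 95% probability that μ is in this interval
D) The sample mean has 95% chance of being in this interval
B

A) Wrong — a CI is about the parameter μ, not individual data values.
B) Correct — this is the frequentist long-run coverage interpretation.
C) Wrong — μ is fixed; the randomness lives in the interval, not in μ.
D) Wrong — x̄ is observed and sits in the interval by construction.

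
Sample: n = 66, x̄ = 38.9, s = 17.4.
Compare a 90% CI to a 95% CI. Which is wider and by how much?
95% CI is wider by 1.40

df = 65
90% CI: t* = 1.669, (35.33, 42.47), width = 2 · t* · s/√n = 7.15
95% CI: t* = 1.997, (34.62, 43.18), width = 2 · t* · s/√n = 8.55

The 95% CI is wider by 8.55 - 7.15 = 1.40.
Higher confidence requires a wider interval.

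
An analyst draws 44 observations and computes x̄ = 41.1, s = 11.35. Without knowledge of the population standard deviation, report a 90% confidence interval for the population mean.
(38.22, 43.98)

t-interval (σ unknown):
df = n - 1 = 43
t* = 1.681 for 90% confidence

Margin of error = t* · s/√n = 1.681 · 11.35/√44 = 2.88

CI: (38.22, 43.98)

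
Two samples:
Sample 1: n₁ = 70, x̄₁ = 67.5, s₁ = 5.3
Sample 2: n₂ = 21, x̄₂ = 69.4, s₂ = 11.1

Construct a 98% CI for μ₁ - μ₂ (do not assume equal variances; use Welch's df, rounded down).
(-8.18, 4.38)

Difference: x̄₁ - x̄₂ = -1.90
SE = √(s₁²/n₁ + s₂²/n₂) = √(5.3²/70 + 11.1²/21) = 2.5037
df = 22.80 → 22 (Welch–Satterthwaite, rounded down)
t* = 2.508

CI: -1.90 ± 2.508 · 2.5037 = -1.90 ± 6.28 = (-8.18, 4.38)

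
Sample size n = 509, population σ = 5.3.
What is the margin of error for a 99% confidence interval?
Margin of error = 0.61

Margin of error = z* · σ/√n
= 2.576 · 5.3/√509
= 2.576 · 5.3/22.5610
= 0.61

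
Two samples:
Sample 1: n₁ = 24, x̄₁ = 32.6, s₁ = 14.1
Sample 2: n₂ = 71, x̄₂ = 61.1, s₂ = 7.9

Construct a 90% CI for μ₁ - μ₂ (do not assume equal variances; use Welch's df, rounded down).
(-33.65, -23.35)

Difference: x̄₁ - x̄₂ = -28.50
SE = √(s₁²/n₁ + s₂²/n₂) = √(14.1²/24 + 7.9²/71) = 3.0270
df = 28.04 → 28 (Welch–Satterthwaite, rounded down)
t* = 1.701

CI: -28.50 ± 1.701 · 3.0270 = -28.50 ± 5.15 = (-33.65, -23.35)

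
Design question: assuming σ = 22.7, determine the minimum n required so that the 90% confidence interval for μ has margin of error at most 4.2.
n ≥ 80

For margin E ≤ 4.2:
n ≥ (z* · σ / E)²
n ≥ (1.645 · 22.7 / 4.2)²
n ≥ 79.05

Minimum n = 80 (rounding up)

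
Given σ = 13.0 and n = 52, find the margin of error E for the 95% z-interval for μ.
Margin of error = 3.53

Margin of error = z* · σ/√n
= 1.960 · 13.0/√52
= 1.960 · 13.0/7.2111
= 3.53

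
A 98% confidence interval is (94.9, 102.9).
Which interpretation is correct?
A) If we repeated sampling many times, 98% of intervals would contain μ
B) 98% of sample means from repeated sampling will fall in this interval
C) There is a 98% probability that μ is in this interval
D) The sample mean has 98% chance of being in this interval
A

A) Correct — this is the frequentist long-run coverage interpretation.
B) Wrong — coverage applies to intervals containing μ, not to future x̄ values.
C) Wrong — μ is fixed; the randomness lives in the interval, not in μ.
D) Wrong — x̄ is observed and sits in the interval by construction.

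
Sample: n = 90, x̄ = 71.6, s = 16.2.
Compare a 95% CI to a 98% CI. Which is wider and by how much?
98% CI is wider by 1.30

df = 89
95% CI: t* = 1.987, (68.21, 74.99), width = 2 · t* · s/√n = 6.79
98% CI: t* = 2.369, (67.55, 75.65), width = 2 · t* · s/√n = 8.09

The 98% CI is wider by 8.09 - 6.79 = 1.30.
Higher confidence requires a wider interval.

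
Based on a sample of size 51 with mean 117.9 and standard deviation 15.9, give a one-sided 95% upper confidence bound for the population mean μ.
μ ≤ 121.63

Upper bound (one-sided):
t* = 1.676 (one-sided for 95%)
Upper bound = x̄ + t* · s/√n = 117.9 + 1.676 · 15.9/√51 = 121.63

We are 95% confident that μ ≤ 121.63.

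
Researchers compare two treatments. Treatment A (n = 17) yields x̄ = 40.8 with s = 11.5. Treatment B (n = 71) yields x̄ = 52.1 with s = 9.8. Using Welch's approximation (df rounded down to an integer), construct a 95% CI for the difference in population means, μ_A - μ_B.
(-17.59, -5.01)

Difference: x̄₁ - x̄₂ = -11.30
SE = √(s₁²/n₁ + s₂²/n₂) = √(11.5²/17 + 9.8²/71) = 3.0219
df = 21.90 → 21 (Welch–Satterthwaite, rounded down)
t* = 2.080

CI: -11.30 ± 2.080 · 3.0219 = -11.30 ± 6.29 = (-17.59, -5.01)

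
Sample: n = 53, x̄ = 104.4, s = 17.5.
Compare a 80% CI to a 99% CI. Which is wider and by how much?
99% CI is wider by 6.62

df = 52
80% CI: t* = 1.298, (101.28, 107.52), width = 2 · t* · s/√n = 6.24
99% CI: t* = 2.674, (97.97, 110.83), width = 2 · t* · s/√n = 12.86

The 99% CI is wider by 12.86 - 6.24 = 6.62.
Higher confidence requires a wider interval.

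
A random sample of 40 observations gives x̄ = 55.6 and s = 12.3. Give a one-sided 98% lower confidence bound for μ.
μ ≥ 51.47

Lower bound (one-sided):
t* = 2.125 (one-sided for 98%)
Lower bound = x̄ - t* · s/√n = 55.6 - 2.125 · 12.3/√40 = 51.47

We are 98% confident that μ ≥ 51.47.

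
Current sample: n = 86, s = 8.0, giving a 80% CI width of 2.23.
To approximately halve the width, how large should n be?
n ≈ 344

CI width ∝ 1/√n
To reduce width by factor 2, need √n to grow by 2 → need 2² = 4 times as many samples.

Current: n = 86, width = 2.23
New: n = 344, width ≈ 1.11

Width reduced by factor of 2.23/1.11 = 2.01.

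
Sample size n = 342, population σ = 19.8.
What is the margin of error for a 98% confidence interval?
Margin of error = 2.49

Margin of error = z* · σ/√n
= 2.326 · 19.8/√342
= 2.326 · 19.8/18.4932
= 2.49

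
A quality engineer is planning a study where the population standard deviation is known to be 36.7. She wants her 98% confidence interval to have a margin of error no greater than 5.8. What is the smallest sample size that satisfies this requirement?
n ≥ 217

For margin E ≤ 5.8:
n ≥ (z* · σ / E)²
n ≥ (2.326 · 36.7 / 5.8)²
n ≥ 216.62

Minimum n = 217 (rounding up)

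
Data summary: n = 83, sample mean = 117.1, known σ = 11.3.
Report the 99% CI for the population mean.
(113.90, 120.30)

z-interval (σ known):
z* = 2.576 for 99% confidence

Margin of error = z* · σ/√n = 2.576 · 11.3/√83 = 3.20

CI: (117.1 - 3.20, 117.1 + 3.20) = (113.90, 120.30)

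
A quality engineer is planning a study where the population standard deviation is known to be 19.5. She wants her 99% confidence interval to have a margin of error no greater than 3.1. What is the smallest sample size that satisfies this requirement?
n ≥ 263

For margin E ≤ 3.1:
n ≥ (z* · σ / E)²
n ≥ (2.576 · 19.5 / 3.1)²
n ≥ 262.57

Minimum n = 263 (rounding up)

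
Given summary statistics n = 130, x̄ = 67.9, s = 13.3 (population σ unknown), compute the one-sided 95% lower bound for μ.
μ ≥ 65.97

Lower bound (one-sided):
t* = 1.657 (one-sided for 95%)
Lower bound = x̄ - t* · s/√n = 67.9 - 1.657 · 13.3/√130 = 65.97

We are 95% confident that μ ≥ 65.97.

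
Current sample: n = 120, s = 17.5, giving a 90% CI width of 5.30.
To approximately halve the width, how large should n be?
n ≈ 480

CI width ∝ 1/√n
To reduce width by factor 2, need √n to grow by 2 → need 2² = 4 times as many samples.

Current: n = 120, width = 5.30
New: n = 480, width ≈ 2.63

Width reduced by factor of 5.30/2.63 = 2.02.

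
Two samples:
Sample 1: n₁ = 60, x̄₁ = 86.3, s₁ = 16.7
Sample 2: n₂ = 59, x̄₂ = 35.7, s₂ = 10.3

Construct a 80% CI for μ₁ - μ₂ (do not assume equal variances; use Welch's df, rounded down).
(47.32, 53.88)

Difference: x̄₁ - x̄₂ = 50.60
SE = √(s₁²/n₁ + s₂²/n₂) = √(16.7²/60 + 10.3²/59) = 2.5390
df = 98.48 → 98 (Welch–Satterthwaite, rounded down)
t* = 1.290

CI: 50.60 ± 1.290 · 2.5390 = 50.60 ± 3.28 = (47.32, 53.88)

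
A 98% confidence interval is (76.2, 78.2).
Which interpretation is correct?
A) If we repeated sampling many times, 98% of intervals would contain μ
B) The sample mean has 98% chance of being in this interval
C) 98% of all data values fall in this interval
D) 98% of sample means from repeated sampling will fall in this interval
A

A) Correct — this is the frequentist long-run coverage interpretation.
B) Wrong — x̄ is observed and sits in the interval by construction.
C) Wrong — a CI is about the parameter μ, not individual data values.
D) Wrong — coverage applies to intervals containing μ, not to future x̄ values.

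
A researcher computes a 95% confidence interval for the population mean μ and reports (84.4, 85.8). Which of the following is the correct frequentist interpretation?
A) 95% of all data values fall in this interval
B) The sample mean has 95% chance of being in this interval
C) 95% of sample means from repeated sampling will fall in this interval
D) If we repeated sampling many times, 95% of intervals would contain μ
D

A) Wrong — a CI is about the parameter μ, not individual data values.
B) Wrong — x̄ is observed and sits in the interval by construction.
C) Wrong — coverage applies to intervals containing μ, not to future x̄ values.
D) Correct — this is the frequentist long-run coverage interpretation.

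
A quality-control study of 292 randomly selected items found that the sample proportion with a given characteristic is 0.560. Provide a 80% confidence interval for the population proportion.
(0.523, 0.597)

Proportion CI:
SE = √(p̂(1-p̂)/n) = √(0.560 · 0.440 / 292) = 0.02905

z* = 1.282
Margin = z* · SE = 1.282 · 0.02905 = 0.0372

CI: 0.560 ± 0.0372 = (0.523, 0.597)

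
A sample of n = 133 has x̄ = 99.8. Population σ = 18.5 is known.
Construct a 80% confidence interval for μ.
(97.74, 101.86)

z-interval (σ known):
z* = 1.282 for 80% confidence

Margin of error = z* · σ/√n = 1.282 · 18.5/√133 = 2.06

CI: (99.8 - 2.06, 99.8 + 2.06) = (97.74, 101.86)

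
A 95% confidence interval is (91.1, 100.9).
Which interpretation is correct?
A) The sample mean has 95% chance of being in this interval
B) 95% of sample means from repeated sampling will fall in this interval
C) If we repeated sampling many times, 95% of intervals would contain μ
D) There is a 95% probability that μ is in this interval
C

A) Wrong — x̄ is observed and sits in the interval by construction.
B) Wrong — coverage applies to intervals containing μ, not to future x̄ values.
C) Correct — this is the frequentist long-run coverage interpretation.
D) Wrong — μ is fixed; the randomness lives in the interval, not in μ.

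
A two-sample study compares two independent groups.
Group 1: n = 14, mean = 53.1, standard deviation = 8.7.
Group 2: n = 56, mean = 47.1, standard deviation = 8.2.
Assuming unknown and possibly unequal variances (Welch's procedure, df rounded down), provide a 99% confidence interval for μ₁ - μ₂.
(-1.35, 13.35)

Difference: x̄₁ - x̄₂ = 6.00
SE = √(s₁²/n₁ + s₂²/n₂) = √(8.7²/14 + 8.2²/56) = 2.5704
df = 19.19 → 19 (Welch–Satterthwaite, rounded down)
t* = 2.861

CI: 6.00 ± 2.861 · 2.5704 = 6.00 ± 7.35 = (-1.35, 13.35)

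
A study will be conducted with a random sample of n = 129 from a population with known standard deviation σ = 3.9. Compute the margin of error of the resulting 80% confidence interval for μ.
Margin of error = 0.44

Margin of error = z* · σ/√n
= 1.282 · 3.9/√129
= 1.282 · 3.9/11.3578
= 0.44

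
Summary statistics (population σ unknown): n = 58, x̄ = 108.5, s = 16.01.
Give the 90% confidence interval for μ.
(104.99, 112.01)

t-interval (σ unknown):
df = n - 1 = 57
t* = 1.672 for 90% confidence

Margin of error = t* · s/√n = 1.672 · 16.01/√58 = 3.51

CI: (104.99, 112.01)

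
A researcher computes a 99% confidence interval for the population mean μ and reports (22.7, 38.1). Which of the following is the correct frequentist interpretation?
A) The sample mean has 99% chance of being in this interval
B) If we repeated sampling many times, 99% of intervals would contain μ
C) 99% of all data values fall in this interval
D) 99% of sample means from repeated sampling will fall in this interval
B

A) Wrong — x̄ is observed and sits in the interval by construction.
B) Correct — this is the frequentist long-run coverage interpretation.
C) Wrong — a CI is about the parameter μ, not individual data values.
D) Wrong — coverage applies to intervals containing μ, not to future x̄ values.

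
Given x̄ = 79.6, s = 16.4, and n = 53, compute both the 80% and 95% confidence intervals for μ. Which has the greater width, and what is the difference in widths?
95% CI is wider by 3.19

df = 52
80% CI: t* = 1.298, (76.68, 82.52), width = 2 · t* · s/√n = 5.85
95% CI: t* = 2.007, (75.08, 84.12), width = 2 · t* · s/√n = 9.04

The 95% CI is wider by 9.04 - 5.85 = 3.19.
Higher confidence requires a wider interval.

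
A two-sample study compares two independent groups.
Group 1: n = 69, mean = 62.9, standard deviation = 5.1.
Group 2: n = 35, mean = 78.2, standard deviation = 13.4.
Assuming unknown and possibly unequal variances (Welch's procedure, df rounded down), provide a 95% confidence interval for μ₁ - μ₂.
(-20.05, -10.55)

Difference: x̄₁ - x̄₂ = -15.30
SE = √(s₁²/n₁ + s₂²/n₂) = √(5.1²/69 + 13.4²/35) = 2.3468
df = 39.07 → 39 (Welch–Satterthwaite, rounded down)
t* = 2.023

CI: -15.30 ± 2.023 · 2.3468 = -15.30 ± 4.75 = (-20.05, -10.55)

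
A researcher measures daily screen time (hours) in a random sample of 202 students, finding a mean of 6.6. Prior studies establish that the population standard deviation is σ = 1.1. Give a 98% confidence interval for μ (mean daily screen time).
(6.42, 6.78)

z-interval (σ known):
z* = 2.326 for 98% confidence

Margin of error = z* · σ/√n = 2.326 · 1.1/√202 = 0.18

CI: (6.6 - 0.18, 6.6 + 0.18) = (6.42, 6.78)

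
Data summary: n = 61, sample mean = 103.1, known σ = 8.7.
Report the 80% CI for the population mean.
(101.67, 104.53)

z-interval (σ known):
z* = 1.282 for 80% confidence

Margin of error = z* · σ/√n = 1.282 · 8.7/√61 = 1.43

CI: (103.1 - 1.43, 103.1 + 1.43) = (101.67, 104.53)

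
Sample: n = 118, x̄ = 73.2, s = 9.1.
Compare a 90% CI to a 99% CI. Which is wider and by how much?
99% CI is wider by 1.61

df = 117
90% CI: t* = 1.658, (71.81, 74.59), width = 2 · t* · s/√n = 2.78
99% CI: t* = 2.619, (71.01, 75.39), width = 2 · t* · s/√n = 4.39

The 99% CI is wider by 4.39 - 2.78 = 1.61.
Higher confidence requires a wider interval.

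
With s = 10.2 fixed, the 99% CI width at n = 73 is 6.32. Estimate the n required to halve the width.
n ≈ 292

CI width ∝ 1/√n
To reduce width by factor 2, need √n to grow by 2 → need 2² = 4 times as many samples.

Current: n = 73, width = 6.32
New: n = 292, width ≈ 3.10

Width reduced by factor of 6.32/3.10 = 2.04.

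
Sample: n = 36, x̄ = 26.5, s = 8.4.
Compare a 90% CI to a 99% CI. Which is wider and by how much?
99% CI is wider by 2.90

df = 35
90% CI: t* = 1.690, (24.13, 28.87), width = 2 · t* · s/√n = 4.73
99% CI: t* = 2.724, (22.69, 30.31), width = 2 · t* · s/√n = 7.63

The 99% CI is wider by 7.63 - 4.73 = 2.90.
Higher confidence requires a wider interval.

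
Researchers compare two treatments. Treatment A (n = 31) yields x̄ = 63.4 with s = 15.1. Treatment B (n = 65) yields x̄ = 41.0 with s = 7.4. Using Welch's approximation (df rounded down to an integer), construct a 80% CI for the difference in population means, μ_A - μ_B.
(18.66, 26.14)

Difference: x̄₁ - x̄₂ = 22.40
SE = √(s₁²/n₁ + s₂²/n₂) = √(15.1²/31 + 7.4²/65) = 2.8631
df = 37.04 → 37 (Welch–Satterthwaite, rounded down)
t* = 1.305

CI: 22.40 ± 1.305 · 2.8631 = 22.40 ± 3.74 = (18.66, 26.14)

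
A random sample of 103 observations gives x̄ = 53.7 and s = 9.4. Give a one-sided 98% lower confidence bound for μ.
μ ≥ 51.77

Lower bound (one-sided):
t* = 2.080 (one-sided for 98%)
Lower bound = x̄ - t* · s/√n = 53.7 - 2.080 · 9.4/√103 = 51.77

We are 98% confident that μ ≥ 51.77.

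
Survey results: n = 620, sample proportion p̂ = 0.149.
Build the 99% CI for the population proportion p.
(0.112, 0.186)

Proportion CI:
SE = √(p̂(1-p̂)/n) = √(0.149 · 0.851 / 620) = 0.01430

z* = 2.576
Margin = z* · SE = 2.576 · 0.01430 = 0.0368

CI: 0.149 ± 0.0368 = (0.112, 0.186)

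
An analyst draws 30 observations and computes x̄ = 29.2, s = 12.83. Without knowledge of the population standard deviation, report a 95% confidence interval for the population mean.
(24.41, 33.99)

t-interval (σ unknown):
df = n - 1 = 29
t* = 2.045 for 95% confidence

Margin of error = t* · s/√n = 2.045 · 12.83/√30 = 4.79

CI: (24.41, 33.99)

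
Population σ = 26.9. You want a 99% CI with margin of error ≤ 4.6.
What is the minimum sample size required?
n ≥ 227

For margin E ≤ 4.6:
n ≥ (z* · σ / E)²
n ≥ (2.576 · 26.9 / 4.6)²
n ≥ 226.92

Minimum n = 227 (rounding up)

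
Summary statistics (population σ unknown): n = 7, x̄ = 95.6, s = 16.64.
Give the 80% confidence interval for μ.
(86.54, 104.66)

t-interval (σ unknown):
df = n - 1 = 6
t* = 1.440 for 80% confidence

Margin of error = t* · s/√n = 1.440 · 16.64/√7 = 9.06

CI: (86.54, 104.66)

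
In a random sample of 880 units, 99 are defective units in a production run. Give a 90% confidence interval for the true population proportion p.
(0.095, 0.130)

Proportion CI:
p̂ = 99/880 = 0.11250
SE = √(p̂(1-p̂)/n) = √(0.11250 · 0.88750 / 880) = 0.01065

z* = 1.645
Margin = z* · SE = 1.645 · 0.01065 = 0.0175

CI: 0.11250 ± 0.0175 = (0.095, 0.130)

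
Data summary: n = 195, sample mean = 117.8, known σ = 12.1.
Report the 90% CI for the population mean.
(116.37, 119.23)

z-interval (σ known):
z* = 1.645 for 90% confidence

Margin of error = z* · σ/√n = 1.645 · 12.1/√195 = 1.43

CI: (117.8 - 1.43, 117.8 + 1.43) = (116.37, 119.23)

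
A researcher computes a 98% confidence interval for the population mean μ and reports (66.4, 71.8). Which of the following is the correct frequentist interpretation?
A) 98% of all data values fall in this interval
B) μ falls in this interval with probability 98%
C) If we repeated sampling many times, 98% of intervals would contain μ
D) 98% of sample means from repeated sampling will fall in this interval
C

A) Wrong — a CI is about the parameter μ, not individual data values.
B) Wrong — μ is fixed; the randomness lives in the interval, not in μ.
C) Correct — this is the frequentist long-run coverage interpretation.
D) Wrong — coverage applies to intervals containing μ, not to future x̄ values.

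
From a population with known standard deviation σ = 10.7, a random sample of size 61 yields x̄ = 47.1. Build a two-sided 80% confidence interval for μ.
(45.34, 48.86)

z-interval (σ known):
z* = 1.282 for 80% confidence

Margin of error = z* · σ/√n = 1.282 · 10.7/√61 = 1.76

CI: (47.1 - 1.76, 47.1 + 1.76) = (45.34, 48.86)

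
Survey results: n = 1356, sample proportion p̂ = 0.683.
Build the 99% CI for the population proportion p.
(0.650, 0.716)

Proportion CI:
SE = √(p̂(1-p̂)/n) = √(0.683 · 0.317 / 1356) = 0.01264

z* = 2.576
Margin = z* · SE = 2.576 · 0.01264 = 0.0326

CI: 0.683 ± 0.0326 = (0.650, 0.716)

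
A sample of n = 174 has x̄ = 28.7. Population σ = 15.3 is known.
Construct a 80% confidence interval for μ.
(27.21, 30.19)

z-interval (σ known):
z* = 1.282 for 80% confidence

Margin of error = z* · σ/√n = 1.282 · 15.3/√174 = 1.49

CI: (28.7 - 1.49, 28.7 + 1.49) = (27.21, 30.19)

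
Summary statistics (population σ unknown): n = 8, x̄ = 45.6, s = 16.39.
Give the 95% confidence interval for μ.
(31.90, 59.30)

t-interval (σ unknown):
df = n - 1 = 7
t* = 2.365 for 95% confidence

Margin of error = t* · s/√n = 2.365 · 16.39/√8 = 13.70

CI: (31.90, 59.30)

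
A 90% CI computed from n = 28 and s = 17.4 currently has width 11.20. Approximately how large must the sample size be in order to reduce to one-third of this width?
n ≈ 252

CI width ∝ 1/√n
To reduce width by factor 3, need √n to grow by 3 → need 3² = 9 times as many samples.

Current: n = 28, width = 11.20
New: n = 252, width ≈ 3.62

Width reduced by factor of 11.20/3.62 = 3.09.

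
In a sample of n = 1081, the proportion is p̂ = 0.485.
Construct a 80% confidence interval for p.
(0.466, 0.504)

Proportion CI:
SE = √(p̂(1-p̂)/n) = √(0.485 · 0.515 / 1081) = 0.01520

z* = 1.282
Margin = z* · SE = 1.282 · 0.01520 = 0.0195

CI: 0.485 ± 0.0195 = (0.466, 0.504)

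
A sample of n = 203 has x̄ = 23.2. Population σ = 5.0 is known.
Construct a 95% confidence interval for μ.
(22.51, 23.89)

z-interval (σ known):
z* = 1.960 for 95% confidence

Margin of error = z* · σ/√n = 1.960 · 5.0/√203 = 0.69

CI: (23.2 - 0.69, 23.2 + 0.69) = (22.51, 23.89)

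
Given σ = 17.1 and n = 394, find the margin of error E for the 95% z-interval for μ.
Margin of error = 1.69

Margin of error = z* · σ/√n
= 1.960 · 17.1/√394
= 1.960 · 17.1/19.8494
= 1.69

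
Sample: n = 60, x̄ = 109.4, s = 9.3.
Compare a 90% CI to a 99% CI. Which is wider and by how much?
99% CI is wider by 2.38

df = 59
90% CI: t* = 1.671, (107.39, 111.41), width = 2 · t* · s/√n = 4.01
99% CI: t* = 2.662, (106.20, 112.60), width = 2 · t* · s/√n = 6.39

The 99% CI is wider by 6.39 - 4.01 = 2.38.
Higher confidence requires a wider interval.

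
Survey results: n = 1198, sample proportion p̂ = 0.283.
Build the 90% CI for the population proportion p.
(0.262, 0.304)

Proportion CI:
SE = √(p̂(1-p̂)/n) = √(0.283 · 0.717 / 1198) = 0.01301

z* = 1.645
Margin = z* · SE = 1.645 · 0.01301 = 0.0214

CI: 0.283 ± 0.0214 = (0.262, 0.304)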